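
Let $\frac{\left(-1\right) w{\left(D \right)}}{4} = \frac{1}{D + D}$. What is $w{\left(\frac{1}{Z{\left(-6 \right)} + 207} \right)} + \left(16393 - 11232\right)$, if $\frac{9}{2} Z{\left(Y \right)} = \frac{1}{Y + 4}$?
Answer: $\frac{42725}{9} \approx 4747.2$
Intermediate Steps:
$Z{\left(Y \right)} = \frac{2}{9 \left(4 + Y\right)}$ ($Z{\left(Y \right)} = \frac{2}{9 \left(Y + 4\right)} = \frac{2}{9 \left(4 + Y\right)}$)
$w{\left(D \right)} = - \frac{2}{D}$ ($w{\left(D \right)} = - \frac{4}{D + D} = - \frac{4}{2 D} = - 4 \frac{1}{2 D} = - \frac{2}{D}$)
$w{\left(\frac{1}{Z{\left(-6 \right)} + 207} \right)} + \left(16393 - 11232\right) = - \frac{2}{\frac{1}{\frac{2}{9 \left(4 - 6\right)} + 207}} + \left(16393 - 11232\right) = - \frac{2}{\frac{1}{\frac{2}{9 \left(-2\right)} + 207}} + 5161 = - \frac{2}{\frac{1}{\frac{2}{9} \left(- \frac{1}{2}\right) + 207}} + 5161 = - \frac{2}{\frac{1}{- \frac{1}{9} + 207}} + 5161 = - \frac{2}{\frac{1}{\frac{1862}{9}}} + 5161 = - \frac{2}{\frac{9}{1862}} + 5161 = \left(-2\right) \frac{1862}{9} + 5161 = - \frac{3724}{9} + 5161 = \frac{42725}{9}$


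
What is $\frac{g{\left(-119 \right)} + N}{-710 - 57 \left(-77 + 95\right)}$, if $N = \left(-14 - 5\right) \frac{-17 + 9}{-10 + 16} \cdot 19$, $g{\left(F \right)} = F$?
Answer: $- \frac{1087}{5208} \approx -0.20872$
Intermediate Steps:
$N = \frac{1444}{3}$ ($N = \left(-14 - 5\right) \left(- \frac{8}{6}\right) 19 = - 19 \left(\left(-8\right) \frac{1}{6}\right) 19 = \left(-19\right) \left(- \frac{4}{3}\right) 19 = \frac{76}{3} \cdot 19 = \frac{1444}{3} \approx 481.33$)
$\frac{g{\left(-119 \right)} + N}{-710 - 57 \left(-77 + 95\right)} = \frac{-119 + \frac{1444}{3}}{-710 - 57 \left(-77 + 95\right)} = \frac{1087}{3 \left(-710 - 1026\right)} = \frac{1087}{3 \left(-1736\right)} = \frac{1087}{3} \left(- \frac{1}{1736}\right) = - \frac{1087}{5208}$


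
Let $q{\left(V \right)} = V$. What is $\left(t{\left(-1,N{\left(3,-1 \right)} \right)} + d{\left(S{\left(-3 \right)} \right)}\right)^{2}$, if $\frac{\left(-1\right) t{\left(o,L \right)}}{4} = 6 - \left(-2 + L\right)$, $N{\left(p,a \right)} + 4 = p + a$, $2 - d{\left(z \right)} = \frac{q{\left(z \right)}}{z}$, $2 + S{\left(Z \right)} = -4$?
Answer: $1521$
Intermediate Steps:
$S{\left(Z \right)} = -6$ ($S{\left(Z \right)} = -2 - 4 = -6$)
$d{\left(z \right)} = 1$ ($d{\left(z \right)} = 2 - \frac{z}{z} = 2 - 1 = 1$)
$N{\left(p,a \right)} = -4 + a + p$ ($N{\left(p,a \right)} = -4 + \left(p + a\right) = -4 + \left(a + p\right) = -4 + a + p$)
$t{\left(o,L \right)} = -32 + 4 L$ ($t{\left(o,L \right)} = - 4 \left(6 - \left(-2 + L\right)\right) = - 4 \left(8 - L\right) = -32 + 4 L$)
$\left(t{\left(-1,N{\left(3,-1 \right)} \right)} + d{\left(S{\left(-3 \right)} \right)}\right)^{2} = \left(\left(-32 + 4 \left(-4 - 1 + 3\right)\right) + 1\right)^{2} = \left(\left(-32 + 4 \left(-2\right)\right) + 1\right)^{2} = \left(\left(-32 - 8\right) + 1\right)^{2} = \left(-40 + 1\right)^{2} = \left(-39\right)^{2} = 1521$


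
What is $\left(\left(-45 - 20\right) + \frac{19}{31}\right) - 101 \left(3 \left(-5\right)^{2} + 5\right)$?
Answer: $- \frac{252476}{31} \approx -8144.4$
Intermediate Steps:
$\left(\left(-45 - 20\right) + \frac{19}{31}\right) - 101 \left(3 \left(-5\right)^{2} + 5\right) = \left(-65 + 19 \cdot \frac{1}{31}\right) - 101 \left(3 \cdot 25 + 5\right) = \left(-65 + \frac{19}{31}\right) - 101 \left(75 + 5\right) = - \frac{1996}{31} - 8080 = - \frac{252476}{31}$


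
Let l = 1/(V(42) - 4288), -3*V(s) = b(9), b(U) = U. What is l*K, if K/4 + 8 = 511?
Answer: -2012/4291 ≈ -0.46889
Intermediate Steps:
K = 2012 (K = -32 + 4*511 = -32 + 2044 = 2012)
V(s) = -3 (V(s) = -⅓*9 = -3)
l = -1/4291 (l = 1/(-3 - 4288) = 1/(-4291) = -1/4291 ≈ -0.00023305)
l*K = -1/4291*2012 = -2012/4291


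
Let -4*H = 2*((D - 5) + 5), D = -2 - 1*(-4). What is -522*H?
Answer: 522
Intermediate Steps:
D = 2 (D = -2 + 4 = 2)
H = -1 (H = -((2 - 5) + 5)/2 = -(-3 + 5)/2 = -2/2 = -¼*4 = -1)
-522*H = -522*(-1) = 522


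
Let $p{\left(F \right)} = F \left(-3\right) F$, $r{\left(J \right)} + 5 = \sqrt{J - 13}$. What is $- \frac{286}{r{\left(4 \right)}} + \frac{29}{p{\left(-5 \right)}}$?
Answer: $\frac{53132}{1275} + \frac{429 i}{17} \approx 41.672 + 25.235 i$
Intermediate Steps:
$r{\left(J \right)} = -5 + \sqrt{-13 + J}$ ($r{\left(J \right)} = -5 + \sqrt{J - 13} = -5 + \sqrt{-13 + J}$)
$p{\left(F \right)} = - 3 F^{2}$ ($p{\left(F \right)} = - 3 F F = - 3 F^{2}$)
$- \frac{286}{r{\left(4 \right)}} + \frac{29}{p{\left(-5 \right)}} = - \frac{286}{-5 + \sqrt{-13 + 4}} + \frac{29}{\left(-3\right) \left(-5\right)^{2}} = - \frac{286}{-5 + \sqrt{-9}} + \frac{29}{\left(-3\right) 25} = - \frac{286}{-5 + 3 i} + \frac{29}{-75} = - 286 \frac{-5 - 3 i}{34} + 29 \left(- \frac{1}{75}\right) = - \frac{143 \left(-5 - 3 i\right)}{17} - \frac{29}{75} = - \frac{29}{75} - \frac{143 \left(-5 - 3 i\right)}{17}$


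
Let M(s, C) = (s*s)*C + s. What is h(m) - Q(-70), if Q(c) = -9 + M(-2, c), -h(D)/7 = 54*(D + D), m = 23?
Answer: -17097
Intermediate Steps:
M(s, C) = s + C*s² (M(s, C) = s²*C + s = C*s² + s = s + C*s²)
h(D) = -756*D (h(D) = -378*(D + D) = -378*2*D = -756*D)
Q(c) = -11 + 4*c (Q(c) = -9 - 2*(1 + c*(-2)) = -9 - 2*(1 - 2*c) = -9 + (-2 + 4*c) = -11 + 4*c)
h(m) - Q(-70) = -756*23 - (-11 + 4*(-70)) = -17388 - (-11 - 280) = -17388 - 1*(-291) = -17388 + 291 = -17097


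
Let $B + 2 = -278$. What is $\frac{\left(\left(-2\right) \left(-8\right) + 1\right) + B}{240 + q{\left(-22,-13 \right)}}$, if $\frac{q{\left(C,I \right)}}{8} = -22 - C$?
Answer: $- \frac{263}{240} \approx -1.0958$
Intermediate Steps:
$B = -280$ ($B = -2 - 278 = -280$)
$q{\left(C,I \right)} = -176 - 8 C$ ($q{\left(C,I \right)} = 8 \left(-22 - C\right) = -176 - 8 C$)
$\frac{\left(\left(-2\right) \left(-8\right) + 1\right) + B}{240 + q{\left(-22,-13 \right)}} = \frac{\left(\left(-2\right) \left(-8\right) + 1\right) - 280}{240 - 0} = \frac{\left(16 + 1\right) - 280}{240 + \left(-176 + 176\right)} = \frac{17 - 280}{240 + 0} = - \frac{263}{240}$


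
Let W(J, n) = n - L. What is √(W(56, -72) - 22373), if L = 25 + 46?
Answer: 2*I*√5629 ≈ 150.05*I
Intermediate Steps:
L = 71
W(J, n) = -71 + n (W(J, n) = n - 1*71 = n - 71 = -71 + n)
√(W(56, -72) - 22373) = √((-71 - 72) - 22373) = √(-143 - 22373) = √(-22516) = 2*I*√5629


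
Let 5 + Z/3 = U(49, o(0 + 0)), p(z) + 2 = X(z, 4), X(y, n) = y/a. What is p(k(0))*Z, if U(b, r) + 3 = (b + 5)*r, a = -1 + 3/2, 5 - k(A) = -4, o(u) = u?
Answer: -384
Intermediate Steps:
k(A) = 9 (k(A) = 5 - 1*(-4) = 5 + 4 = 9)
a = 1/2 (a = -1 + 3*(1/2) = -1 + 3/2 = 1/2 ≈ 0.50000)
U(b, r) = -3 + r*(5 + b) (U(b, r) = -3 + (b + 5)*r = -3 + (5 + b)*r = -3 + r*(5 + b))
X(y, n) = 2*y (X(y, n) = y/(1/2) = y*2 = 2*y)
p(z) = -2 + 2*z
Z = -24 (Z = -15 + 3*(-3 + 5*(0 + 0) + 49*(0 + 0)) = -15 + 3*(-3 + 5*0 + 49*0) = -15 + 3*(-3 + 0 + 0) = -15 + 3*(-3) = -15 - 9 = -24)
p(k(0))*Z = (-2 + 2*9)*(-24) = (-2 + 18)*(-24) = 16*(-24) = -384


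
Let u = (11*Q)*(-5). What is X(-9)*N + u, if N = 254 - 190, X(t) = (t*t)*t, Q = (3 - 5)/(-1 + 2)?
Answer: -46546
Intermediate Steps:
Q = -2 (Q = -2/1 = -2*1 = -2)
X(t) = t³ (X(t) = t²*t = t³)
u = 110 (u = (11*(-2))*(-5) = -22*(-5) = 110)
N = 64
X(-9)*N + u = (-9)³*64 + 110 = -729*64 + 110 = -46656 + 110 = -46546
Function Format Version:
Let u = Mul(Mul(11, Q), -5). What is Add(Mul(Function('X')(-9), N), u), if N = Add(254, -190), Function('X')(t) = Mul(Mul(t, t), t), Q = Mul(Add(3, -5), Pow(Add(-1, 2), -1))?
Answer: -46546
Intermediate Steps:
Q = -2 (Q = Mul(-2, Pow(1, -1)) = Mul(-2, 1) = -2)
Function('X')(t) = Pow(t, 3) (Function('X')(t) = Mul(Pow(t, 2), t) = Pow(t, 3))
u = 110 (u = Mul(Mul(11, -2), -5) = Mul(-22, -5) = 110)
N = 64
Add(Mul(Function('X')(-9), N), u) = Add(Mul(Pow(-9, 3), 64), 110) = Add(Mul(-729, 64), 110) = Add(-46656, 110) = -46546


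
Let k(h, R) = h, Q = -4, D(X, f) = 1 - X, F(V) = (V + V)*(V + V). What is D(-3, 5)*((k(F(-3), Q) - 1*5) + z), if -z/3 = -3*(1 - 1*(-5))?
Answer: 340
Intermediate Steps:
F(V) = 4*V² (F(V) = (2*V)*(2*V) = 4*V²)
z = 54 (z = -(-9)*(1 - 1*(-5)) = -(-9)*(1 + 5) = -(-9)*6 = -3*(-18) = 54)
D(-3, 5)*((k(F(-3), Q) - 1*5) + z) = (1 - 1*(-3))*((4*(-3)² - 1*5) + 54) = (1 + 3)*((4*9 - 5) + 54) = 4*((36 - 5) + 54) = 4*(31 + 54) = 4*85 = 340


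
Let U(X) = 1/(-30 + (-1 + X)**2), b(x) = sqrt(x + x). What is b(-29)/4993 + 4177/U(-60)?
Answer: 15417307 + I*sqrt(58)/4993 ≈ 1.5417e+7 + 0.0015253*I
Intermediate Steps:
b(x) = sqrt(2)*sqrt(x) (b(x) = sqrt(2*x) = sqrt(2)*sqrt(x))
b(-29)/4993 + 4177/U(-60) = (sqrt(2)*sqrt(-29))/4993 + 4177/(1/(-30 + (-1 - 60)**2)) = (sqrt(2)*(I*sqrt(29)))*(1/4993) + 4177/(1/(-30 + (-61)**2)) = (I*sqrt(58))*(1/4993) + 4177/(1/(-30 + 3721)) = I*sqrt(58)/4993 + 4177/(1/3691) = I*sqrt(58)/4993 + 4177*3691 = I*sqrt(58)/4993 + 15417307 = 15417307 + I*sqrt(58)/4993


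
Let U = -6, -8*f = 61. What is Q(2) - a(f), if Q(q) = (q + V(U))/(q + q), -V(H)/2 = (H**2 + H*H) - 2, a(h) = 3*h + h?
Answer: -4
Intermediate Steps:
f = -61/8 (f = -1/8*61 = -61/8 ≈ -7.6250)
a(h) = 4*h
V(H) = 4 - 4*H**2 (V(H) = -2*((H**2 + H*H) - 2) = -2*((H**2 + H**2) - 2) = -2*(2*H**2 - 2) = -2*(-2 + 2*H**2) = 4 - 4*H**2)
Q(q) = (-140 + q)/(2*q) (Q(q) = (q + (4 - 4*(-6)**2))/(q + q) = (q + (4 - 4*36))/((2*q)) = (q + (4 - 144))*(1/(2*q)) = (q - 140)*(1/(2*q)) = (-140 + q)*(1/(2*q)) = (-140 + q)/(2*q))
Q(2) - a(f) = (1/2)*(-140 + 2)/2 - 4*(-61)/8 = (1/2)*(1/2)*(-138) - 1*(-61/2) = -69/2 + 61/2 = -4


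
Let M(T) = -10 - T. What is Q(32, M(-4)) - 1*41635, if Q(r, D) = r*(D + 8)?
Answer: -41571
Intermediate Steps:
Q(r, D) = r*(8 + D)
Q(32, M(-4)) - 1*41635 = 32*(8 + (-10 - 1*(-4))) - 1*41635 = 32*(8 + (-10 + 4)) - 41635 = 32*(8 - 6) - 41635 = 32*2 - 41635 = 64 - 41635 = -41571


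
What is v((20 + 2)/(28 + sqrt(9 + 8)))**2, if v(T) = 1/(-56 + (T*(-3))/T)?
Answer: 1/3481 ≈ 0.00028727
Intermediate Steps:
v(T) = -1/59 (v(T) = 1/(-56 + (-3*T)/T) = 1/(-56 - 3) = 1/(-59) = -1/59)
v((20 + 2)/(28 + sqrt(9 + 8)))**2 = (-1/59)**2 = 1/3481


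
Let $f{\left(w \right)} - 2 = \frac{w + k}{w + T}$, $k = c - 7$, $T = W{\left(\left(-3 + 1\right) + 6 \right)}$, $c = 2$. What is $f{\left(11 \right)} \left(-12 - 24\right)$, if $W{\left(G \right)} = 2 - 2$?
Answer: $- \frac{1008}{11} \approx -91.636$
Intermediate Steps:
$W{\left(G \right)} = 0$ ($W{\left(G \right)} = 2 - 2 = 0$)
$T = 0$
$k = -5$ ($k = 2 - 7 = -5$)
$f{\left(w \right)} = 2 + \frac{-5 + w}{w}$ ($f{\left(w \right)} = 2 + \frac{w - 5}{w + 0} = 2 + \frac{-5 + w}{w}$)
$f{\left(11 \right)} \left(-12 - 24\right) = \left(3 - \frac{5}{11}\right) \left(-12 - 24\right) = \left(3 - \frac{5}{11}\right) \left(-36\right) = \frac{28}{11} \left(-36\right) = - \frac{1008}{11}$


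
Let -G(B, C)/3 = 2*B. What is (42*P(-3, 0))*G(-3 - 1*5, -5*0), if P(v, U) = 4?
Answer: 8064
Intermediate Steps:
G(B, C) = -6*B
(42*P(-3, 0))*G(-3 - 1*5, -5*0) = (42*4)*(-6*(-3 - 1*5)) = 168*(-6*(-3 - 5)) = 168*(-6*(-8)) = 168*48 = 8064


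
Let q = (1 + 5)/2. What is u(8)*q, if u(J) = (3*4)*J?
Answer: 288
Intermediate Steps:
u(J) = 12*J
q = 3 (q = (1/2)*6 = 3)
u(8)*q = (12*8)*3 = 96*3 = 288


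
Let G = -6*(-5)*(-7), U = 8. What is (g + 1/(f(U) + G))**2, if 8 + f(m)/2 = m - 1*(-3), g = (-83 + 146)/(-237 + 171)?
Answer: 4635409/5035536 ≈ 0.92054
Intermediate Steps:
g = -21/22 (g = 63/(-66) = 63*(-1/66) = -21/22 ≈ -0.95455)
G = -210 (G = 30*(-7) = -210)
f(m) = -10 + 2*m (f(m) = -16 + 2*(m - 1*(-3)) = -16 + 2*(m + 3) = -16 + 2*(3 + m) = -16 + (6 + 2*m) = -10 + 2*m)
(g + 1/(f(U) + G))**2 = (-21/22 + 1/((-10 + 2*8) - 210))**2 = (-21/22 + 1/((-10 + 16) - 210))**2 = (-21/22 + 1/(6 - 210))**2 = (-21/22 + 1/(-204))**2 = (-21/22 - 1/204)**2 = (-2153/2244)**2 = 4635409/5035536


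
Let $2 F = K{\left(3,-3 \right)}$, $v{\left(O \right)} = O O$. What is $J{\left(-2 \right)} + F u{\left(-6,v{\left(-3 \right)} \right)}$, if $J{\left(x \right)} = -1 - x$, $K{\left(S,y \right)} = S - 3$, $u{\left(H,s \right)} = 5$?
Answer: $1$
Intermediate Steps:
$v{\left(O \right)} = O^{2}$
$K{\left(S,y \right)} = -3 + S$
$F = 0$ ($F = \frac{-3 + 3}{2} = \frac{1}{2} \cdot 0 = 0$)
$J{\left(-2 \right)} + F u{\left(-6,v{\left(-3 \right)} \right)} = \left(-1 - -2\right) + 0 \cdot 5 = \left(-1 + 2\right) + 0 = 1 + 0 = 1$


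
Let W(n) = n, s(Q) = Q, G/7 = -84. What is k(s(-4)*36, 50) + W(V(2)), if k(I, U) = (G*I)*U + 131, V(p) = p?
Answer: 4233733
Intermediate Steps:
G = -588 (G = 7*(-84) = -588)
k(I, U) = 131 - 588*I*U (k(I, U) = (-588*I)*U + 131 = -588*I*U + 131 = 131 - 588*I*U)
k(s(-4)*36, 50) + W(V(2)) = (131 - 588*(-4*36)*50) + 2 = (131 - 588*(-144)*50) + 2 = (131 + 4233600) + 2 = 4233731 + 2 = 4233733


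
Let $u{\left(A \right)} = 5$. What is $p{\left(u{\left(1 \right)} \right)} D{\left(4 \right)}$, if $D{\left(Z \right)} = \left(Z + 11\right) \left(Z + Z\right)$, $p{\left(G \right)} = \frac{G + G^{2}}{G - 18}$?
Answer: $- \frac{3600}{13} \approx -276.92$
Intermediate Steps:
$p{\left(G \right)} = \frac{G + G^{2}}{-18 + G}$
$D{\left(Z \right)} = 2 Z \left(11 + Z\right)$ ($D{\left(Z \right)} = \left(11 + Z\right) 2 Z = 2 Z \left(11 + Z\right)$)
$p{\left(u{\left(1 \right)} \right)} D{\left(4 \right)} = \frac{5 \left(1 + 5\right)}{-18 + 5} \cdot 2 \cdot 4 \left(11 + 4\right) = 5 \frac{1}{-13} \cdot 6 \cdot 2 \cdot 4 \cdot 15 = 5 \left(- \frac{1}{13}\right) 6 \cdot 120 = \left(- \frac{30}{13}\right) 120 = - \frac{3600}{13}$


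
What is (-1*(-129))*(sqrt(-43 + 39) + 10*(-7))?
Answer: -9030 + 258*I ≈ -9030.0 + 258.0*I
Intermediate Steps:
(-1*(-129))*(sqrt(-43 + 39) + 10*(-7)) = 129*(sqrt(-4) - 70) = 129*(2*I - 70) = 129*(-70 + 2*I) = -9030 + 258*I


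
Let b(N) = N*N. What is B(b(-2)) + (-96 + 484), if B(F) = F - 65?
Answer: 327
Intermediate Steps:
b(N) = N²
B(F) = -65 + F
B(b(-2)) + (-96 + 484) = (-65 + (-2)²) + (-96 + 484) = (-65 + 4) + 388 = -61 + 388 = 327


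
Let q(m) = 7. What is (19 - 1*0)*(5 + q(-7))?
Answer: 228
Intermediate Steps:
(19 - 1*0)*(5 + q(-7)) = (19 - 1*0)*(5 + 7) = (19 + 0)*12 = 19*12 = 228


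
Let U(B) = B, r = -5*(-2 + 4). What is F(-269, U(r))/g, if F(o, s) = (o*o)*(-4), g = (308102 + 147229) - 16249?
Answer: -144722/219541 ≈ -0.65920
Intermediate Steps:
r = -10 (r = -5*2 = -10)
g = 439082 (g = 455331 - 16249 = 439082)
F(o, s) = -4*o² (F(o, s) = o²*(-4) = -4*o²)
F(-269, U(r))/g = -4*(-269)²/439082 = -4*72361*(1/439082) = -289444*1/439082 = -144722/219541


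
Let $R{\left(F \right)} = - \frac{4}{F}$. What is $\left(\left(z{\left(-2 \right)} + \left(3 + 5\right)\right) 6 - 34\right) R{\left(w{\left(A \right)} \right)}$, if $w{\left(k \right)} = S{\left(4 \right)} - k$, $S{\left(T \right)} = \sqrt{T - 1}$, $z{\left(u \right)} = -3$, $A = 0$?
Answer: $\frac{16 \sqrt{3}}{3} \approx 9.2376$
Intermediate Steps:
$S{\left(T \right)} = \sqrt{-1 + T}$
$w{\left(k \right)} = \sqrt{3} - k$ ($w{\left(k \right)} = \sqrt{-1 + 4} - k = \sqrt{3} - k$)
$\left(\left(z{\left(-2 \right)} + \left(3 + 5\right)\right) 6 - 34\right) R{\left(w{\left(A \right)} \right)} = \left(\left(-3 + \left(3 + 5\right)\right) 6 - 34\right) \left(- \frac{4}{\sqrt{3} - 0}\right) = \left(\left(-3 + 8\right) 6 - 34\right) \left(- \frac{4}{\sqrt{3} + 0}\right) = \left(5 \cdot 6 - 34\right) \left(- \frac{4}{\sqrt{3}}\right) = \left(30 - 34\right) \left(- 4 \frac{\sqrt{3}}{3}\right) = - 4 \left(- \frac{4 \sqrt{3}}{3}\right) = \frac{16 \sqrt{3}}{3}$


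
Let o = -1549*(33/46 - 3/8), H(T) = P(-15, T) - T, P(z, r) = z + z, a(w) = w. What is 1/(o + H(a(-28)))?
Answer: -184/97955 ≈ -0.0018784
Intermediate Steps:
P(z, r) = 2*z
H(T) = -30 - T (H(T) = 2*(-15) - T = -30 - T)
o = -97587/184 (o = -1549*(33*(1/46) - 3*1/8) = -1549*(33/46 - 3/8) = -1549*63/184 = -97587/184 ≈ -530.36)
1/(o + H(a(-28))) = 1/(-97587/184 + (-30 - 1*(-28))) = 1/(-97587/184 + (-30 + 28)) = 1/(-97587/184 - 2) = 1/(-97955/184) = -184/97955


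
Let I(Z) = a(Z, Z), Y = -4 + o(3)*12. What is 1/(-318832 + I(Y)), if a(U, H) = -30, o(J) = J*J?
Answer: -1/318862 ≈ -3.1362e-6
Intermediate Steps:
o(J) = J²
Y = 104 (Y = -4 + 3²*12 = -4 + 9*12 = -4 + 108 = 104)
I(Z) = -30
1/(-318832 + I(Y)) = 1/(-318832 - 30) = 1/(-318862) = -1/318862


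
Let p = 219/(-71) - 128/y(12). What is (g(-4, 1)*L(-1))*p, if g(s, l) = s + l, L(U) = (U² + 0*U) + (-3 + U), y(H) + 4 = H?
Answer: -12195/71 ≈ -171.76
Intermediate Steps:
y(H) = -4 + H
L(U) = -3 + U + U² (L(U) = (U² + 0) + (-3 + U) = U² + (-3 + U) = -3 + U + U²)
g(s, l) = l + s
p = -1355/71 (p = 219/(-71) - 128/(-4 + 12) = 219*(-1/71) - 128/8 = -219/71 - 128*⅛ = -219/71 - 16 = -1355/71 ≈ -19.085)
(g(-4, 1)*L(-1))*p = ((1 - 4)*(-3 - 1 + (-1)²))*(-1355/71) = -3*(-3 - 1 + 1)*(-1355/71) = -3*(-3)*(-1355/71) = 9*(-1355/71) = -12195/71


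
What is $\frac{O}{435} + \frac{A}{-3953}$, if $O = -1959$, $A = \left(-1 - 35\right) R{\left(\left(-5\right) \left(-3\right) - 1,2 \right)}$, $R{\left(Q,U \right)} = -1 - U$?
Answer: $- \frac{2596969}{573185} \approx -4.5308$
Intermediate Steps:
$A = 108$ ($A = \left(-1 - 35\right) \left(-1 - 2\right) = - 36 \left(-1 - 2\right) = \left(-36\right) \left(-3\right) = 108$)
$\frac{O}{435} + \frac{A}{-3953} = - \frac{1959}{435} + \frac{108}{-3953} = \left(-1959\right) \frac{1}{435} + 108 \left(- \frac{1}{3953}\right) = - \frac{653}{145} - \frac{108}{3953} = - \frac{2596969}{573185}$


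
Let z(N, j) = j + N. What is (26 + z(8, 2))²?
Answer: 1296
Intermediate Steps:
z(N, j) = N + j
(26 + z(8, 2))² = (26 + (8 + 2))² = (26 + 10)² = 36² = 1296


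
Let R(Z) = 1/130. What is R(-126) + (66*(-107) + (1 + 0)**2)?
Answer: -917929/130 ≈ -7061.0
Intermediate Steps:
R(Z) = 1/130
R(-126) + (66*(-107) + (1 + 0)**2) = 1/130 + (66*(-107) + (1 + 0)**2) = 1/130 + (-7062 + 1**2) = 1/130 + (-7062 + 1) = 1/130 - 7061 = -917929/130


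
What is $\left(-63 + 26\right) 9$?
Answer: $-333$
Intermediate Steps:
$\left(-63 + 26\right) 9 = \left(-37\right) 9 = -333$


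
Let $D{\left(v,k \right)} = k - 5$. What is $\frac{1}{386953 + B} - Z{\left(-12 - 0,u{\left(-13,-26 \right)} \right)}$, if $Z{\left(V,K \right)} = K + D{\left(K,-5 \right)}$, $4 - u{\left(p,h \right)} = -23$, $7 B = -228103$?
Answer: $- \frac{42169649}{2480568} \approx -17.0$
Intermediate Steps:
$B = - \frac{228103}{7}$ ($B = \frac{1}{7} \left(-228103\right) = - \frac{228103}{7} \approx -32586.0$)
$D{\left(v,k \right)} = -5 + k$ ($D{\left(v,k \right)} = k - 5 = -5 + k$)
$u{\left(p,h \right)} = 27$ ($u{\left(p,h \right)} = 4 - -23 = 4 + 23 = 27$)
$Z{\left(V,K \right)} = -10 + K$ ($Z{\left(V,K \right)} = K - 10 = -10 + K$)
$\frac{1}{386953 + B} - Z{\left(-12 - 0,u{\left(-13,-26 \right)} \right)} = \frac{1}{386953 - \frac{228103}{7}} - \left(-10 + 27\right) = \frac{1}{\frac{2480568}{7}} - 17 = \frac{7}{2480568} - 17 = - \frac{42169649}{2480568}$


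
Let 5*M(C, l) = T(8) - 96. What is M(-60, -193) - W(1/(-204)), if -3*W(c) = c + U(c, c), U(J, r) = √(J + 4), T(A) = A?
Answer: -53861/3060 + √41565/306 ≈ -16.935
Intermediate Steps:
U(J, r) = √(4 + J)
W(c) = -c/3 - √(4 + c)/3 (W(c) = -(c + √(4 + c))/3 = -c/3 - √(4 + c)/3)
M(C, l) = -88/5 (M(C, l) = (8 - 96)/5 = (⅕)*(-88) = -88/5)
M(-60, -193) - W(1/(-204)) = -88/5 - (-⅓/(-204) - √(4 + 1/(-204))/3) = -88/5 - (-⅓*(-1/204) - √(4 - 1/204)/3) = -88/5 - (1/612 - √41565/306) = -88/5 + (-1/612 + √41565/306) = -53861/3060 + √41565/306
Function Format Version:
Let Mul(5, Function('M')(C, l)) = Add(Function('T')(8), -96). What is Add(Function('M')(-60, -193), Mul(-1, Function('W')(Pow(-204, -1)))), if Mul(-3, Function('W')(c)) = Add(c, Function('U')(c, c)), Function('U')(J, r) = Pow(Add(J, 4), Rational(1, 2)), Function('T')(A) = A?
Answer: Add(Rational(-53861, 3060), Mul(Rational(1, 306), Pow(41565, Rational(1, 2)))) ≈ -16.935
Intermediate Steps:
Function('U')(J, r) = Pow(Add(4, J), Rational(1, 2))
Function('W')(c) = Add(Mul(Rational(-1, 3), c), Mul(Rational(-1, 3), Pow(Add(4, c), Rational(1, 2)))) (Function('W')(c) = Mul(Rational(-1, 3), Add(c, Pow(Add(4, c), Rational(1, 2)))) = Add(Mul(Rational(-1, 3), c), Mul(Rational(-1, 3), Pow(Add(4, c), Rational(1, 2)))))
Function('M')(C, l) = Rational(-88, 5) (Function('M')(C, l) = Mul(Rational(1, 5), Add(8, -96)) = Mul(Rational(1, 5), -88) = Rational(-88, 5))
Add(Function('M')(-60, -193), Mul(-1, Function('W')(Pow(-204, -1)))) = Add(Rational(-88, 5), Mul(-1, Add(Mul(Rational(-1, 3), Pow(-204, -1)), Mul(Rational(-1, 3), Pow(Add(4, Pow(-204, -1)), Rational(1, 2)))))) = Add(Rational(-88, 5), Mul(-1, Add(Mul(Rational(-1, 3), Rational(-1, 204)), Mul(Rational(-1, 3), Pow(Add(4, Rational(-1, 204)), Rational(1, 2)))))) = Add(Rational(-88, 5), Mul(-1, Add(Rational(1, 612), Mul(Rational(-1, 3), Pow(Rational(815, 204), Rational(1, 2)))))) = Add(Rational(-88, 5), Mul(-1, Add(Rational(1, 612), Mul(Rational(-1, 3), Mul(Rational(1, 102), Pow(41565, Rational(1, 2))))))) = Add(Rational(-88, 5), Mul(-1, Add(Rational(1, 612), Mul(Rational(-1, 306), Pow(41565, Rational(1, 2)))))) = Add(Rational(-88, 5), Add(Rational(-1, 612), Mul(Rational(1, 306), Pow(41565, Rational(1, 2))))) = Add(Rational(-53861, 3060), Mul(Rational(1, 306), Pow(41565, Rational(1, 2))))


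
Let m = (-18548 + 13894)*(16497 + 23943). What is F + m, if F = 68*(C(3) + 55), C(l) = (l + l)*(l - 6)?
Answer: -188205244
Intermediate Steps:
C(l) = 2*l*(-6 + l) (C(l) = (2*l)*(-6 + l) = 2*l*(-6 + l))
F = 2516 (F = 68*(2*3*(-6 + 3) + 55) = 68*(2*3*(-3) + 55) = 68*(-18 + 55) = 68*37 = 2516)
m = -188207760 (m = -4654*40440 = -188207760)
F + m = 2516 - 188207760 = -188205244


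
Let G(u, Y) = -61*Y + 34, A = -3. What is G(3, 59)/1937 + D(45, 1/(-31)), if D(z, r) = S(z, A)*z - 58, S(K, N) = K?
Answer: 3806514/1937 ≈ 1965.2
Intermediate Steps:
G(u, Y) = 34 - 61*Y
D(z, r) = -58 + z² (D(z, r) = z*z - 58 = z² - 58 = -58 + z²)
G(3, 59)/1937 + D(45, 1/(-31)) = (34 - 61*59)/1937 + (-58 + 45²) = (34 - 3599)*(1/1937) + (-58 + 2025) = -3565*1/1937 + 1967 = -3565/1937 + 1967 = 3806514/1937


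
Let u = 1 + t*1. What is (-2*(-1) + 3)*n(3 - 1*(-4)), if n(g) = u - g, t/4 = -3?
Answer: -90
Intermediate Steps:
t = -12 (t = 4*(-3) = -12)
u = -11 (u = 1 - 12*1 = 1 - 12 = -11)
n(g) = -11 - g
(-2*(-1) + 3)*n(3 - 1*(-4)) = (-2*(-1) + 3)*(-11 - (3 - 1*(-4))) = (2 + 3)*(-11 - (3 + 4)) = 5*(-11 - 1*7) = 5*(-11 - 7) = 5*(-18) = -90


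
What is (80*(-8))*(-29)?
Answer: 18560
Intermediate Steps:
(80*(-8))*(-29) = -640*(-29) = 18560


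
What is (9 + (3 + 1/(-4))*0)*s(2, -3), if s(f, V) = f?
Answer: 18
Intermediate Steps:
(9 + (3 + 1/(-4))*0)*s(2, -3) = (9 + (3 + 1/(-4))*0)*2 = (9 + (3 - ¼)*0)*2 = (9 + (11/4)*0)*2 = (9 + 0)*2 = 9*2 = 18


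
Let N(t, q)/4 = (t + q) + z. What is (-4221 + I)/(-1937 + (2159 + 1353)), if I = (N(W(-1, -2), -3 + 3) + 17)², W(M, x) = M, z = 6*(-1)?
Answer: -164/63 ≈ -2.6032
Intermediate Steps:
z = -6
N(t, q) = -24 + 4*q + 4*t (N(t, q) = 4*((t + q) - 6) = 4*((q + t) - 6) = 4*(-6 + q + t) = -24 + 4*q + 4*t)
I = 121 (I = ((-24 + 4*(-3 + 3) + 4*(-1)) + 17)² = ((-24 + 4*0 - 4) + 17)² = ((-24 + 0 - 4) + 17)² = (-28 + 17)² = (-11)² = 121)
(-4221 + I)/(-1937 + (2159 + 1353)) = (-4221 + 121)/(-1937 + (2159 + 1353)) = -4100/(-1937 + 3512) = -4100/1575 = -4100*1/1575 = -164/63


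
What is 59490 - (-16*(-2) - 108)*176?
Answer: 72866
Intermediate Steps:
59490 - (-16*(-2) - 108)*176 = 59490 - (32 - 108)*176 = 59490 - (-76)*176 = 59490 - 1*(-13376) = 59490 + 13376 = 72866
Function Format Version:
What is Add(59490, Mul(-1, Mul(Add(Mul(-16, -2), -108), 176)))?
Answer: 72866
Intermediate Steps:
Add(59490, Mul(-1, Mul(Add(Mul(-16, -2), -108), 176))) = Add(59490, Mul(-1, Mul(Add(32, -108), 176))) = Add(59490, Mul(-1, Mul(-76, 176))) = Add(59490, Mul(-1, -13376)) = Add(59490, 13376) = 72866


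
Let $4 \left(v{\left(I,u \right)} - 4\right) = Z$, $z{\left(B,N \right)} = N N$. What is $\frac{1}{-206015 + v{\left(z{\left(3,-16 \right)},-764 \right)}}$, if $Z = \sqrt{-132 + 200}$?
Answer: $- \frac{824044}{169762128467} - \frac{2 \sqrt{17}}{169762128467} \approx -4.8542 \cdot 10^{-6}$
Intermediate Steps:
$z{\left(B,N \right)} = N^{2}$
$Z = 2 \sqrt{17}$ ($Z = \sqrt{68} = 2 \sqrt{17} \approx 8.2462$)
$v{\left(I,u \right)} = 4 + \frac{\sqrt{17}}{2}$ ($v{\left(I,u \right)} = 4 + \frac{2 \sqrt{17}}{4} = 4 + \frac{\sqrt{17}}{2}$)
$\frac{1}{-206015 + v{\left(z{\left(3,-16 \right)},-764 \right)}} = \frac{1}{-206015 + \left(4 + \frac{\sqrt{17}}{2}\right)} = \frac{1}{-206011 + \frac{\sqrt{17}}{2}}$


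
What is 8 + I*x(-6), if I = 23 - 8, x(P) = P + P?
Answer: -172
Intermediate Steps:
x(P) = 2*P
I = 15
8 + I*x(-6) = 8 + 15*(2*(-6)) = 8 + 15*(-12) = 8 - 180 = -172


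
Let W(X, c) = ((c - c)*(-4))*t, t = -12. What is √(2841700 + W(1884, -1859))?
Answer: 10*√28417 ≈ 1685.7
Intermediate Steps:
W(X, c) = 0 (W(X, c) = ((c - c)*(-4))*(-12) = (0*(-4))*(-12) = 0*(-12) = 0)
√(2841700 + W(1884, -1859)) = √(2841700 + 0) = √2841700 = 10*√28417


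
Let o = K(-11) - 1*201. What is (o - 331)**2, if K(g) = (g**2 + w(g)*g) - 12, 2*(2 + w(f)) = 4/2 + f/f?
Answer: 697225/4 ≈ 1.7431e+5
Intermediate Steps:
w(f) = -1/2 (w(f) = -2 + (4/2 + f/f)/2 = -2 + (4*(1/2) + 1)/2 = -2 + (2 + 1)/2 = -2 + (1/2)*3 = -2 + 3/2 = -1/2)
K(g) = -12 + g**2 - g/2 (K(g) = (g**2 - g/2) - 12 = -12 + g**2 - g/2)
o = -173/2 (o = (-12 + (-11)**2 - 1/2*(-11)) - 1*201 = (-12 + 121 + 11/2) - 201 = 229/2 - 201 = -173/2 ≈ -86.500)
(o - 331)**2 = (-173/2 - 331)**2 = (-835/2)**2 = 697225/4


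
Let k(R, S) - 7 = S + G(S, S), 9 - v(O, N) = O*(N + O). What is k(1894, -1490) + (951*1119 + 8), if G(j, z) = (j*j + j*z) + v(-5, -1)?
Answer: 5502873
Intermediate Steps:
v(O, N) = 9 - O*(N + O)
G(j, z) = -21 + j² + j*z (G(j, z) = (j*j + j*z) + (9 - 1*(-5)² - 1*(-1)*(-5)) = (j² + j*z) + (9 - 1*25 - 5) = (j² + j*z) + (9 - 25 - 5) = (j² + j*z) - 21 = -21 + j² + j*z)
k(R, S) = -14 + S + 2*S² (k(R, S) = 7 + (S + (-21 + S² + S*S)) = 7 + (S + (-21 + S² + S²)) = 7 + (S + (-21 + 2*S²)) = 7 + (-21 + S + 2*S²) = -14 + S + 2*S²)
k(1894, -1490) + (951*1119 + 8) = (-14 - 1490 + 2*(-1490)²) + (951*1119 + 8) = (-14 - 1490 + 2*2220100) + (1064169 + 8) = (-14 - 1490 + 4440200) + 1064177 = 4438696 + 1064177 = 5502873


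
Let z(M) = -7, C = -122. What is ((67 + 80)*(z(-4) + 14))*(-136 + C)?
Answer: -265482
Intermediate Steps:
((67 + 80)*(z(-4) + 14))*(-136 + C) = ((67 + 80)*(-7 + 14))*(-136 - 122) = (147*7)*(-258) = 1029*(-258) = -265482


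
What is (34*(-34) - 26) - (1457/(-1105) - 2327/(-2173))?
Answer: -2837582304/2401165 ≈ -1181.8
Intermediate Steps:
(34*(-34) - 26) - (1457/(-1105) - 2327/(-2173)) = (-1156 - 26) - (1457*(-1/1105) - 2327*(-1/2173)) = -1182 - (-1457/1105 + 2327/2173) = -1182 - 1*(-594726/2401165) = -1182 + 594726/2401165 = -2837582304/2401165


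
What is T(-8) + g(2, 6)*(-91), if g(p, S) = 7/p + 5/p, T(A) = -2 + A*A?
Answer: -484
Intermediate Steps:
T(A) = -2 + A**2
g(p, S) = 12/p
T(-8) + g(2, 6)*(-91) = (-2 + (-8)**2) + (12/2)*(-91) = (-2 + 64) + (12*(1/2))*(-91) = 62 + 6*(-91) = 62 - 546 = -484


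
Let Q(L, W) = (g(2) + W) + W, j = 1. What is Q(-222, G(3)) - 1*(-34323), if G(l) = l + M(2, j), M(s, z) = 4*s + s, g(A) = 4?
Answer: 34353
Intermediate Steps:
M(s, z) = 5*s
G(l) = 10 + l (G(l) = l + 5*2 = l + 10 = 10 + l)
Q(L, W) = 4 + 2*W (Q(L, W) = (4 + W) + W = 4 + 2*W)
Q(-222, G(3)) - 1*(-34323) = (4 + 2*(10 + 3)) - 1*(-34323) = (4 + 2*13) + 34323 = (4 + 26) + 34323 = 30 + 34323 = 34353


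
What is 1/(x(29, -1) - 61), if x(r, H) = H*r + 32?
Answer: -1/58 ≈ -0.017241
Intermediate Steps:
x(r, H) = 32 + H*r
1/(x(29, -1) - 61) = 1/((32 - 1*29) - 61) = 1/((32 - 29) - 61) = 1/(3 - 61) = 1/(-58) = -1/58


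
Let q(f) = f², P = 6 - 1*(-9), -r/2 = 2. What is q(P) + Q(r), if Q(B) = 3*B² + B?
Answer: 269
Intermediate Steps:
r = -4 (r = -2*2 = -4)
P = 15 (P = 6 + 9 = 15)
Q(B) = B + 3*B²
q(P) + Q(r) = 15² - 4*(1 + 3*(-4)) = 225 - 4*(1 - 12) = 225 - 4*(-11) = 225 + 44 = 269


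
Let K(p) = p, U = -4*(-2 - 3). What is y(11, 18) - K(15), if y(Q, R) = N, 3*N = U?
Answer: -25/3 ≈ -8.3333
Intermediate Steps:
U = 20 (U = -4*(-5) = 20)
N = 20/3 (N = (⅓)*20 = 20/3 ≈ 6.6667)
y(Q, R) = 20/3
y(11, 18) - K(15) = 20/3 - 1*15 = 20/3 - 15 = -25/3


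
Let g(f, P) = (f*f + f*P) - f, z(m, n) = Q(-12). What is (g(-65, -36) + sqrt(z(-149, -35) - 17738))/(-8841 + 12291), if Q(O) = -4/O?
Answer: 221/115 + I*sqrt(159639)/10350 ≈ 1.9217 + 0.038604*I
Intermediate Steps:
z(m, n) = 1/3 (z(m, n) = -4/(-12) = -4*(-1/12) = 1/3)
g(f, P) = f**2 - f + P*f (g(f, P) = (f**2 + P*f) - f = f**2 - f + P*f)
(g(-65, -36) + sqrt(z(-149, -35) - 17738))/(-8841 + 12291) = (-65*(-1 - 36 - 65) + sqrt(1/3 - 17738))/(-8841 + 12291) = (-65*(-102) + sqrt(-53213/3))/3450 = (6630 + I*sqrt(159639)/3)*(1/3450) = 221/115 + I*sqrt(159639)/10350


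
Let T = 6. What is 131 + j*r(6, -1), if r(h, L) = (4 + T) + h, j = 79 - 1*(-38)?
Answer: 2003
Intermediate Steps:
j = 117 (j = 79 + 38 = 117)
r(h, L) = 10 + h (r(h, L) = (4 + 6) + h = 10 + h)
131 + j*r(6, -1) = 131 + 117*(10 + 6) = 131 + 117*16 = 131 + 1872 = 2003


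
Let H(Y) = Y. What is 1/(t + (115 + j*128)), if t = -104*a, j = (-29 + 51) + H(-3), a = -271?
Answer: 1/30731 ≈ 3.2540e-5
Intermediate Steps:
j = 19 (j = (-29 + 51) - 3 = 22 - 3 = 19)
t = 28184 (t = -104*(-271) = 28184)
1/(t + (115 + j*128)) = 1/(28184 + (115 + 19*128)) = 1/(28184 + (115 + 2432)) = 1/(28184 + 2547) = 1/30731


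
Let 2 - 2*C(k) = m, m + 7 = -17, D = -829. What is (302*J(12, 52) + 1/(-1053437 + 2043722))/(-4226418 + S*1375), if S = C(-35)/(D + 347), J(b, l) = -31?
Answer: 4468645217458/2017360425625035 ≈ 0.0022151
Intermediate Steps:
m = -24 (m = -7 - 17 = -24)
C(k) = 13 (C(k) = 1 - 1/2*(-24) = 1 + 12 = 13)
S = -13/482 (S = 13/(-829 + 347) = 13/(-482) = 13*(-1/482) = -13/482 ≈ -0.026971)
(302*J(12, 52) + 1/(-1053437 + 2043722))/(-4226418 + S*1375) = (302*(-31) + 1/(-1053437 + 2043722))/(-4226418 - 13/482*1375) = (-9362 + 1/990285)/(-4226418 - 17875/482) = (-9362 + 1/990285)/(-2037151351/482) = -9271048169/990285*(-482/2037151351) = 4468645217458/2017360425625035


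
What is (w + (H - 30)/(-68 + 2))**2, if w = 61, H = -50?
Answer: 4214809/1089 ≈ 3870.3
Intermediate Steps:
(w + (H - 30)/(-68 + 2))**2 = (61 + (-50 - 30)/(-68 + 2))**2 = (61 - 80/(-66))**2 = (61 - 80*(-1/66))**2 = (61 + 40/33)**2 = (2053/33)**2 = 4214809/1089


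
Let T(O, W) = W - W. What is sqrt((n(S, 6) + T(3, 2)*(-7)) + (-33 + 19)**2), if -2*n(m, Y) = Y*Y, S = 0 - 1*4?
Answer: sqrt(178) ≈ 13.342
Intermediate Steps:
S = -4 (S = 0 - 4 = -4)
T(O, W) = 0
n(m, Y) = -Y**2/2 (n(m, Y) = -Y*Y/2 = -Y**2/2)
sqrt((n(S, 6) + T(3, 2)*(-7)) + (-33 + 19)**2) = sqrt((-1/2*6**2 + 0*(-7)) + (-33 + 19)**2) = sqrt((-1/2*36 + 0) + (-14)**2) = sqrt((-18 + 0) + 196) = sqrt(-18 + 196) = sqrt(178)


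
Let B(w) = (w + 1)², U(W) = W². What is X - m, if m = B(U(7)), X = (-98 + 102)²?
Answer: -2484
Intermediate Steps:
X = 16 (X = 4² = 16)
B(w) = (1 + w)²
m = 2500 (m = (1 + 7²)² = (1 + 49)² = 50² = 2500)
X - m = 16 - 1*2500 = 16 - 2500 = -2484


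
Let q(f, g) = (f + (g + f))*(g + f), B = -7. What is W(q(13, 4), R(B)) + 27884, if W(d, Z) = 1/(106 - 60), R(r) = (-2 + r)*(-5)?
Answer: 1282665/46 ≈ 27884.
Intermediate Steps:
q(f, g) = (f + g)*(g + 2*f) (q(f, g) = (f + (f + g))*(f + g) = (g + 2*f)*(f + g) = (f + g)*(g + 2*f))
R(r) = 10 - 5*r
W(d, Z) = 1/46
W(q(13, 4), R(B)) + 27884 = 1/46 + 27884 = 1282665/46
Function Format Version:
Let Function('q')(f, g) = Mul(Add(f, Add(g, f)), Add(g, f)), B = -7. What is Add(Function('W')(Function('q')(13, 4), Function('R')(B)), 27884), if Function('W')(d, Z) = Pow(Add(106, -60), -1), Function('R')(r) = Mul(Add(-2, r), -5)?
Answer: Rational(1282665, 46) ≈ 27884.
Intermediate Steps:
Function('q')(f, g) = Mul(Add(f, g), Add(g, Mul(2, f))) (Function('q')(f, g) = Mul(Add(f, Add(f, g)), Add(f, g)) = Mul(Add(g, Mul(2, f)), Add(f, g)) = Mul(Add(f, g), Add(g, Mul(2, f))))
Function('R')(r) = Add(10, Mul(-5, r))
Function('W')(d, Z) = Rational(1, 46) (Function('W')(d, Z) = Pow(46, -1) = Rational(1, 46))
Add(Function('W')(Function('q')(13, 4), Function('R')(B)), 27884) = Add(Rational(1, 46), 27884) = Rational(1282665, 46)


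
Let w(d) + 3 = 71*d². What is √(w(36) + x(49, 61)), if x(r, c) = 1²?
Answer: √92014 ≈ 303.34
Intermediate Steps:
x(r, c) = 1
w(d) = -3 + 71*d²
√(w(36) + x(49, 61)) = √((-3 + 71*36²) + 1) = √((-3 + 71*1296) + 1) = √((-3 + 92016) + 1) = √(92013 + 1) = √92014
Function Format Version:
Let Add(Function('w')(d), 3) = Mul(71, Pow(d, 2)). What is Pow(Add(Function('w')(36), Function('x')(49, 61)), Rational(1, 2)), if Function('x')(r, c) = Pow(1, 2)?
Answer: Pow(92014, Rational(1, 2)) ≈ 303.34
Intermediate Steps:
Function('x')(r, c) = 1
Function('w')(d) = Add(-3, Mul(71, Pow(d, 2)))
Pow(Add(Function('w')(36), Function('x')(49, 61)), Rational(1, 2)) = Pow(Add(Add(-3, Mul(71, Pow(36, 2))), 1), Rational(1, 2)) = Pow(Add(Add(-3, Mul(71, 1296)), 1), Rational(1, 2)) = Pow(Add(Add(-3, 92016), 1), Rational(1, 2)) = Pow(Add(92013, 1), Rational(1, 2)) = Pow(92014, Rational(1, 2))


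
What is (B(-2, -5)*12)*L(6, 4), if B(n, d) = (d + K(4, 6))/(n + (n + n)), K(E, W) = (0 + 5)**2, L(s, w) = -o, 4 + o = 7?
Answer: 120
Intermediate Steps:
o = 3 (o = -4 + 7 = 3)
L(s, w) = -3 (L(s, w) = -1*3 = -3)
K(E, W) = 25 (K(E, W) = 5**2 = 25)
B(n, d) = (25 + d)/(3*n) (B(n, d) = (d + 25)/(n + (n + n)) = (25 + d)/(n + 2*n) = (25 + d)/((3*n)) = (25 + d)*(1/(3*n)) = (25 + d)/(3*n))
(B(-2, -5)*12)*L(6, 4) = (((1/3)*(25 - 5)/(-2))*12)*(-3) = (((1/3)*(-1/2)*20)*12)*(-3) = -10/3*12*(-3) = -40*(-3) = 120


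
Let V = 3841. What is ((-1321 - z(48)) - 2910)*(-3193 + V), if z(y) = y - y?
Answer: -2741688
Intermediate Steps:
z(y) = 0
((-1321 - z(48)) - 2910)*(-3193 + V) = ((-1321 - 1*0) - 2910)*(-3193 + 3841) = ((-1321 + 0) - 2910)*648 = (-1321 - 2910)*648 = -4231*648 = -2741688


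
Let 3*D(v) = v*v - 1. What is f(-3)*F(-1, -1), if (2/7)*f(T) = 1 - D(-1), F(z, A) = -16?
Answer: -56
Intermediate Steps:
D(v) = -⅓ + v²/3 (D(v) = (v*v - 1)/3 = (v² - 1)/3 = (-1 + v²)/3 = -⅓ + v²/3)
f(T) = 7/2 (f(T) = 7*(1 - (-⅓ + (⅓)*(-1)²))/2 = 7*(1 - (-⅓ + (⅓)*1))/2 = 7*(1 - (-⅓ + ⅓))/2 = 7*(1 - 1*0)/2 = 7*(1 + 0)/2 = (7/2)*1 = 7/2)
f(-3)*F(-1, -1) = (7/2)*(-16) = -56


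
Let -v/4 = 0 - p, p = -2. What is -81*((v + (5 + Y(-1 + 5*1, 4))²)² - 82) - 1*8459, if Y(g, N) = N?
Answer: -433466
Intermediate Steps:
v = -8 (v = -4*(0 - 1*(-2)) = -4*(0 + 2) = -4*2 = -8)
-81*((v + (5 + Y(-1 + 5*1, 4))²)² - 82) - 1*8459 = -81*((-8 + (5 + 4)²)² - 82) - 1*8459 = -81*((-8 + 9²)² - 82) - 8459 = -81*((-8 + 81)² - 82) - 8459 = -81*(73² - 82) - 8459 = -81*(5329 - 82) - 8459 = -81*5247 - 8459 = -425007 - 8459 = -433466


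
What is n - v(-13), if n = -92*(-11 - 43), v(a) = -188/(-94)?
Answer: 4966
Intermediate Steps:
v(a) = 2 (v(a) = -188*(-1/94) = 2)
n = 4968 (n = -92*(-54) = 4968)
n - v(-13) = 4968 - 1*2 = 4968 - 2 = 4966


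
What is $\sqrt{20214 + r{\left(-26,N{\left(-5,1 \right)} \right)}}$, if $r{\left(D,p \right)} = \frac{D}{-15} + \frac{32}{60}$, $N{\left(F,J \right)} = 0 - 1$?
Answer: $\frac{2 \sqrt{1137165}}{15} \approx 142.18$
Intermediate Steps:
$N{\left(F,J \right)} = -1$
$r{\left(D,p \right)} = \frac{8}{15} - \frac{D}{15}$ ($r{\left(D,p \right)} = D \left(- \frac{1}{15}\right) + 32 \cdot \frac{1}{60} = - \frac{D}{15} + \frac{8}{15} = \frac{8}{15} - \frac{D}{15}$)
$\sqrt{20214 + r{\left(-26,N{\left(-5,1 \right)} \right)}} = \sqrt{20214 + \left(\frac{8}{15} - - \frac{26}{15}\right)} = \sqrt{20214 + \left(\frac{8}{15} + \frac{26}{15}\right)} = \sqrt{20214 + \frac{34}{15}} = \sqrt{\frac{303244}{15}} = \frac{2 \sqrt{1137165}}{15}$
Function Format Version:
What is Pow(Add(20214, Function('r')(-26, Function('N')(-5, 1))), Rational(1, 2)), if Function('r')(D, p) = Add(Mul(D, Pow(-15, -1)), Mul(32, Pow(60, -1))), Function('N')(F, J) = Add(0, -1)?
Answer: Mul(Rational(2, 15), Pow(1137165, Rational(1, 2))) ≈ 142.18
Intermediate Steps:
Function('N')(F, J) = -1
Function('r')(D, p) = Add(Rational(8, 15), Mul(Rational(-1, 15), D)) (Function('r')(D, p) = Add(Mul(D, Rational(-1, 15)), Mul(32, Rational(1, 60))) = Add(Mul(Rational(-1, 15), D), Rational(8, 15)) = Add(Rational(8, 15), Mul(Rational(-1, 15), D)))
Pow(Add(20214, Function('r')(-26, Function('N')(-5, 1))), Rational(1, 2)) = Pow(Add(20214, Add(Rational(8, 15), Mul(Rational(-1, 15), -26))), Rational(1, 2)) = Pow(Add(20214, Add(Rational(8, 15), Rational(26, 15))), Rational(1, 2)) = Pow(Add(20214, Rational(34, 15)), Rational(1, 2)) = Pow(Rational(303244, 15), Rational(1, 2)) = Mul(Rational(2, 15), Pow(1137165, Rational(1, 2)))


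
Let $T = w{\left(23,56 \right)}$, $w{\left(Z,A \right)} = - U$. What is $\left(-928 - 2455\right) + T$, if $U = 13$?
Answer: $-3396$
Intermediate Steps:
$w{\left(Z,A \right)} = -13$ ($w{\left(Z,A \right)} = \left(-1\right) 13 = -13$)
$T = -13$
$\left(-928 - 2455\right) + T = \left(-928 - 2455\right) - 13 = -3383 - 13 = -3396$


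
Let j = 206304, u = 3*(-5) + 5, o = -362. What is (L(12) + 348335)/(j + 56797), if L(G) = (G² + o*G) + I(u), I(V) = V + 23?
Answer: 344148/263101 ≈ 1.3080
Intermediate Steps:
u = -10 (u = -15 + 5 = -10)
I(V) = 23 + V
L(G) = 13 + G² - 362*G (L(G) = (G² - 362*G) + (23 - 10) = (G² - 362*G) + 13 = 13 + G² - 362*G)
(L(12) + 348335)/(j + 56797) = ((13 + 12² - 362*12) + 348335)/(206304 + 56797) = ((13 + 144 - 4344) + 348335)/263101 = (-4187 + 348335)*(1/263101) = 344148*(1/263101) = 344148/263101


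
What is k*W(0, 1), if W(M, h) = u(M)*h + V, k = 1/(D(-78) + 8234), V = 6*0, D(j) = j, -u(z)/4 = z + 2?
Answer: -2/2039 ≈ -0.00098087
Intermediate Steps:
u(z) = -8 - 4*z (u(z) = -4*(z + 2) = -4*(2 + z) = -8 - 4*z)
V = 0
k = 1/8156 (k = 1/(-78 + 8234) = 1/8156 ≈ 0.00012261)
W(M, h) = h*(-8 - 4*M) (W(M, h) = (-8 - 4*M)*h + 0 = h*(-8 - 4*M) + 0 = h*(-8 - 4*M))
k*W(0, 1) = (-4*1*(2 + 0))/8156 = (-4*1*2)/8156 = (1/8156)*(-8) = -2/2039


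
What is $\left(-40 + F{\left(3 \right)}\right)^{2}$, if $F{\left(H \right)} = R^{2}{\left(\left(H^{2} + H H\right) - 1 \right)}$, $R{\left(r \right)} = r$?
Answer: $62001$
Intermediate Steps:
$F{\left(H \right)} = \left(-1 + 2 H^{2}\right)^{2}$ ($F{\left(H \right)} = \left(\left(H^{2} + H H\right) - 1\right)^{2} = \left(\left(H^{2} + H^{2}\right) - 1\right)^{2} = \left(2 H^{2} - 1\right)^{2} = \left(-1 + 2 H^{2}\right)^{2}$)
$\left(-40 + F{\left(3 \right)}\right)^{2} = \left(-40 + \left(-1 + 2 \cdot 3^{2}\right)^{2}\right)^{2} = \left(-40 + \left(-1 + 2 \cdot 9\right)^{2}\right)^{2} = \left(-40 + \left(-1 + 18\right)^{2}\right)^{2} = \left(-40 + 17^{2}\right)^{2} = \left(-40 + 289\right)^{2} = 249^{2} = 62001$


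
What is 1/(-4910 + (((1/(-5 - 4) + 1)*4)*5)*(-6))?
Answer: -3/15050 ≈ -0.00019934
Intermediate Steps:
1/(-4910 + (((1/(-5 - 4) + 1)*4)*5)*(-6)) = 1/(-4910 + (((1/(-9) + 1)*4)*5)*(-6)) = 1/(-4910 + (((-1/9 + 1)*4)*5)*(-6)) = 1/(-4910 + (((8/9)*4)*5)*(-6)) = 1/(-4910 + ((32/9)*5)*(-6)) = 1/(-4910 + (160/9)*(-6)) = 1/(-4910 - 320/3) = 1/(-15050/3) = -3/15050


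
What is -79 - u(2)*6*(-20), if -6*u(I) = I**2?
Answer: -159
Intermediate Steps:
u(I) = -I**2/6
-79 - u(2)*6*(-20) = -79 - -1/6*2**2*6*(-20) = -79 - -1/6*4*6*(-20) = -79 - (-2/3*6)*(-20) = -79 - (-4)*(-20) = -79 - 1*80 = -79 - 80 = -159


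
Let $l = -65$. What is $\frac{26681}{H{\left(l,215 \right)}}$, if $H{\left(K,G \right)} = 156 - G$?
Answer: $- \frac{26681}{59} \approx -452.22$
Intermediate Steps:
$\frac{26681}{H{\left(l,215 \right)}} = \frac{26681}{156 - 215} = \frac{26681}{-59} = 26681 \left(- \frac{1}{59}\right) = - \frac{26681}{59}$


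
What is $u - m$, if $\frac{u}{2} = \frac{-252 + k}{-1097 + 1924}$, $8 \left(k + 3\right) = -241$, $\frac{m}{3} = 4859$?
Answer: $- \frac{48222997}{3308} \approx -14578.0$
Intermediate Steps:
$m = 14577$ ($m = 3 \cdot 4859 = 14577$)
$k = - \frac{265}{8}$ ($k = -3 + \frac{1}{8} \left(-241\right) = -3 - \frac{241}{8} = - \frac{265}{8} \approx -33.125$)
$u = - \frac{2281}{3308}$ ($u = 2 \frac{-252 - \frac{265}{8}}{-1097 + 1924} = 2 \left(- \frac{2281}{8 \cdot 827}\right) = 2 \left(\left(- \frac{2281}{8}\right) \frac{1}{827}\right) = 2 \left(- \frac{2281}{6616}\right) = - \frac{2281}{3308} \approx -0.68954$)
$u - m = - \frac{2281}{3308} - 14577 = - \frac{48222997}{3308}$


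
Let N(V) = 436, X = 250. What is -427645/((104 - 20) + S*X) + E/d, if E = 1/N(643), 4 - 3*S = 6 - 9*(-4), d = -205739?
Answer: 28770524269873/207391495648 ≈ 138.73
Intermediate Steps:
S = -38/3 (S = 4/3 - (6 - 9*(-4))/3 = 4/3 - (6 + 36)/3 = 4/3 - ⅓*42 = 4/3 - 14 = -38/3 ≈ -12.667)
E = 1/436 ≈ 0.0022936
-427645/((104 - 20) + S*X) + E/d = -427645/((104 - 20) - 38/3*250) + (1/436)/(-205739) = -427645/(84 - 9500/3) + (1/436)*(-1/205739) = -427645/(-9248/3) - 1/89702204 = -427645*(-3/9248) - 1/89702204 = 1282935/9248 - 1/89702204 = 28770524269873/207391495648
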